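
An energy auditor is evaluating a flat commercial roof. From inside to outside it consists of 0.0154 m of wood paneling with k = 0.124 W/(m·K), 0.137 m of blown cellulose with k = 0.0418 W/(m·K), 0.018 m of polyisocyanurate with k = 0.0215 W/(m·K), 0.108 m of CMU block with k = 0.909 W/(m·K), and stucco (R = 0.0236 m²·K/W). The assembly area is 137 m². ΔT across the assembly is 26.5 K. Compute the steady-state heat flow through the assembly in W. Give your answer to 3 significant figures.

0.0154/0.124 = 0.1242
0.137/0.0418 = 3.278
0.018/0.0215 = 0.8372
0.108/0.909 = 0.1188
R_total = 0.1242 + 3.278 + 0.8372 + 0.1188 + 0.0236 = 4.381 m²·K/W
Q = A·ΔT/R = 137 × 26.5 / 4.381 = 828.6 W

829 W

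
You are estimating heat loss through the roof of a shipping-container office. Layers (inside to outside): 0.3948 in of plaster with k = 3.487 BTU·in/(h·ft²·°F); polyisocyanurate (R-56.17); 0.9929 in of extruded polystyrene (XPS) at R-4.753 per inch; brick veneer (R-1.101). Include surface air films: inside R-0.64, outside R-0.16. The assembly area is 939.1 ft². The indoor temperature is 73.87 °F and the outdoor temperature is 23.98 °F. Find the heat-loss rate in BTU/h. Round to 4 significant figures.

744.8 BTU/h

0.3948/3.487 = 0.11322
0.9929 × 4.753 = 4.7193
R_total = 0.64 + 0.11322 + 56.17 + 4.7193 + 1.101 + 0.16 = 62.903 ft²·°F·h/BTU
Q = A·ΔT/R = 939.1 × (73.87 − 23.98) / 62.903 = 744.82 BTU/h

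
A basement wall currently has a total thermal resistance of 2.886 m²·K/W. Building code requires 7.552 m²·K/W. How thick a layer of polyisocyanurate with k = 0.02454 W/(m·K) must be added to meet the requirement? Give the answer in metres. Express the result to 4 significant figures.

0.1145 m

ΔR = 7.552 − 2.886 = 4.666 m²·K/W
L = ΔR × k = 4.666 × 0.02454 = 0.1145 m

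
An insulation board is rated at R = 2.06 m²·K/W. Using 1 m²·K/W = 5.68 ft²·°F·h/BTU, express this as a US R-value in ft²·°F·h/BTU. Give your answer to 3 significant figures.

R_US = 2.06 × 5.68 = 11.7

11.7 ft²·°F·h/BTU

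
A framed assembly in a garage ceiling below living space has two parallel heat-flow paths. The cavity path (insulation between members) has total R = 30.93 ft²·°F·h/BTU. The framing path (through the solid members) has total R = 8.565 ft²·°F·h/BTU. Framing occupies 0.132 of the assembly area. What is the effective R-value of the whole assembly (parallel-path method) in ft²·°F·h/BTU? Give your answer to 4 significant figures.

U_eff = 0.868/30.93 + 0.132/8.565 = 0.028063 + 0.015412 = 0.043475
R_eff = 1/U_eff = 23.002 ft²·°F·h/BTU

23.00 ft²·°F·h/BTU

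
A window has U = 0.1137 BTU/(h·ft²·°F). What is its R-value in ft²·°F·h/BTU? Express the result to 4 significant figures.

8.795 ft²·°F·h/BTU

R = 1/U = 1/0.1137 = 8.7951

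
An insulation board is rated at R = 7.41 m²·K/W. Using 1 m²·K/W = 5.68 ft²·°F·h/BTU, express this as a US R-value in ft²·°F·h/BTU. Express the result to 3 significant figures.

R_US = 7.41 × 5.68 = 42.09

42.1 ft²·°F·h/BTU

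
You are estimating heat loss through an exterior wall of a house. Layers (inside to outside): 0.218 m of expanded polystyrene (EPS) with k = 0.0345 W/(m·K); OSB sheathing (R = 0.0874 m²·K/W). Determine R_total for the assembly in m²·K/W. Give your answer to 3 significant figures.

6.41 m²·K/W

0.218/0.0345 = 6.319
R_total = 6.319 + 0.0874 = 6.406 m²·K/W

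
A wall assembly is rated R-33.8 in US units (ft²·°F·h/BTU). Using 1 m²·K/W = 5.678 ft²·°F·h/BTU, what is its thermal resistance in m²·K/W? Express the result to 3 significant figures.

5.95 m²·K/W

R_SI = 33.8/5.678 = 5.953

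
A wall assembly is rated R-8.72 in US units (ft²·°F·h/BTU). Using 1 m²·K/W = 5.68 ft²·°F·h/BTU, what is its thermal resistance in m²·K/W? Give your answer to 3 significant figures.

1.54 m²·K/W

R_SI = 8.72/5.68 = 1.535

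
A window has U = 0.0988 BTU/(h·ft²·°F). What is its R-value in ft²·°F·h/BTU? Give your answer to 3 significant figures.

R = 1/U = 1/0.0988 = 10.12

10.1 ft²·°F·h/BTU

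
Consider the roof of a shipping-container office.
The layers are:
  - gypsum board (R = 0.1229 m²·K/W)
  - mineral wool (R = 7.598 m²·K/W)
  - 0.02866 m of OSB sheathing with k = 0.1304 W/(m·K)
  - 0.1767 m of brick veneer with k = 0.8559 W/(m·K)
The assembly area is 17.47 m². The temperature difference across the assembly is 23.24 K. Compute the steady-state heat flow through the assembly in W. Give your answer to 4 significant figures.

0.02866/0.1304 = 0.21979
0.1767/0.8559 = 0.20645
R_total = 0.1229 + 7.598 + 0.21979 + 0.20645 = 8.1471 m²·K/W
Q = A·ΔT/R = 17.47 × 23.24 / 8.1471 = 49.834 W

49.83 W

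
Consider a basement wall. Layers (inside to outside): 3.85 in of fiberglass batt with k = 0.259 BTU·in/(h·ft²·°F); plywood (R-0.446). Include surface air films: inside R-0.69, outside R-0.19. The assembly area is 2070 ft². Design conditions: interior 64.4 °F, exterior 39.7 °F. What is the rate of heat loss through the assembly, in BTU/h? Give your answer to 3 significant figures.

3160 BTU/h

3.85/0.259 = 14.86
R_total = 0.69 + 14.86 + 0.446 + 0.19 = 16.19 ft²·°F·h/BTU
Q = A·ΔT/R = 2070 × (64.4 − 39.7) / 16.19 = 3158 BTU/h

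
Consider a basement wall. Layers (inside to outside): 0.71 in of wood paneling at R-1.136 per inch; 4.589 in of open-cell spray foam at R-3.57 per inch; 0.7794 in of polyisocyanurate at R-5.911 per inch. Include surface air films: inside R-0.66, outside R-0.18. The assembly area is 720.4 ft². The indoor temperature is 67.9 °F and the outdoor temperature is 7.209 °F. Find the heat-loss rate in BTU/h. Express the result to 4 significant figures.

1931 BTU/h

0.71 × 1.136 = 0.80656
4.589 × 3.57 = 16.383
0.7794 × 5.911 = 4.607
R_total = 0.66 + 0.80656 + 16.383 + 4.607 + 0.18 = 22.636 ft²·°F·h/BTU
Q = A·ΔT/R = 720.4 × (67.9 − 7.209) / 22.636 = 1931.5 BTU/h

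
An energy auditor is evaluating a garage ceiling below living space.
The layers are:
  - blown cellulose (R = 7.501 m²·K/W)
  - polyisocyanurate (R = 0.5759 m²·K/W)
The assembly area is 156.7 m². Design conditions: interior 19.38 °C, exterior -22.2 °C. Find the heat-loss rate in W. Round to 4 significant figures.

R_total = 7.501 + 0.5759 = 8.0769 m²·K/W
Q = A·ΔT/R = 156.7 × (19.38 − (-22.2)) / 8.0769 = 806.69 W

806.7 W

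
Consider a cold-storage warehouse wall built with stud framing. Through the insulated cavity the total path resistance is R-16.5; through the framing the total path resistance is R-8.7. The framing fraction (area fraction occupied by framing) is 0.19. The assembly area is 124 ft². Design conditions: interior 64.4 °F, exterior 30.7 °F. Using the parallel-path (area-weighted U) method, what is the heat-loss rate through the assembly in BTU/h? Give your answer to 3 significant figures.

U_eff = 0.81/16.5 + 0.19/8.7 = 0.04909 + 0.02184 = 0.07093
R_eff = 1/U_eff = 14.1 ft²·°F·h/BTU
Q = 124 × (64.4 − 30.7) / 14.1 = 296.4 BTU/h

296 BTU/h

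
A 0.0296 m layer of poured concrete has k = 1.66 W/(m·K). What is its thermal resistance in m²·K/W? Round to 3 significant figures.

R = L/k = 0.0296/1.66 = 0.01783 m²·K/W

0.0178 m²·K/W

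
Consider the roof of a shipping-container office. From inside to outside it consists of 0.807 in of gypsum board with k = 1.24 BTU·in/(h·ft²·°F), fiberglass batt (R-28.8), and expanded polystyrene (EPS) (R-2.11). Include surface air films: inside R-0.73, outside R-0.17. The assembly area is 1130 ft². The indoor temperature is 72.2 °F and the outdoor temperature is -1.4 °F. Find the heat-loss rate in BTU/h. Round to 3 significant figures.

0.807/1.24 = 0.6508
R_total = 0.73 + 0.6508 + 28.8 + 2.11 + 0.17 = 32.46 ft²·°F·h/BTU
Q = A·ΔT/R = 1130 × (72.2 − (-1.4)) / 32.46 = 2562 BTU/h

2560 BTU/h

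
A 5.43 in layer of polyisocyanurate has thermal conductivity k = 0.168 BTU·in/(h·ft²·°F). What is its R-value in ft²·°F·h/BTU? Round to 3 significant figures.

R = L/k = 5.43/0.168 = 32.32 ft²·°F·h/BTU

32.3 ft²·°F·h/BTU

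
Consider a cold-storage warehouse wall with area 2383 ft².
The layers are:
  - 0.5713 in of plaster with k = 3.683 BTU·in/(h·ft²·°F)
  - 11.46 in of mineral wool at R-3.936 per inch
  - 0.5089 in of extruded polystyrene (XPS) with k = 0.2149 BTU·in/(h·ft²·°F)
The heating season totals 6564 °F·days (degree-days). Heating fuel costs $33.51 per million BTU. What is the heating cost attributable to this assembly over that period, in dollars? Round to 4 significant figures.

0.5713/3.683 = 0.15512
11.46 × 3.936 = 45.107
0.5089/0.2149 = 2.3681
R_total = 0.15512 + 45.107 + 2.3681 = 47.63 ft²·°F·h/BTU
E = A × HDD × 24 / R = 2383 × 6564 × 24 / 47.63 = 7881800 BTU
Cost = 7881800/10⁶ × 33.51 = $264.12

264.1 dollars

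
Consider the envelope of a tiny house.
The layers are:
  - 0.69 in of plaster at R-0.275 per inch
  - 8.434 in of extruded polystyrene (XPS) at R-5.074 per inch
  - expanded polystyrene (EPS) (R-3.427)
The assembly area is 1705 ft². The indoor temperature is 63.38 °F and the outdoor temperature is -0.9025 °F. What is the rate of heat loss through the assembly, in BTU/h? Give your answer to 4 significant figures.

2362 BTU/h

0.69 × 0.275 = 0.18975
8.434 × 5.074 = 42.794
R_total = 0.18975 + 42.794 + 3.427 = 46.411 ft²·°F·h/BTU
Q = A·ΔT/R = 1705 × (63.38 − (-0.9025)) / 46.411 = 2361.6 BTU/h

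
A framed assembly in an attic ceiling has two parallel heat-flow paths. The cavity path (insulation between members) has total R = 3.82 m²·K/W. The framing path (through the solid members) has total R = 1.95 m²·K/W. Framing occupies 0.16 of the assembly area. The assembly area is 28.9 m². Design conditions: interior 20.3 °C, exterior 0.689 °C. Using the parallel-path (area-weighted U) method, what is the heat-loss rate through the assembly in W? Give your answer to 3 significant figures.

U_eff = 0.84/3.82 + 0.16/1.95 = 0.2199 + 0.08205 = 0.3019
R_eff = 1/U_eff = 3.312 m²·K/W
Q = 28.9 × (20.3 − 0.689) / 3.312 = 171.1 W

171 W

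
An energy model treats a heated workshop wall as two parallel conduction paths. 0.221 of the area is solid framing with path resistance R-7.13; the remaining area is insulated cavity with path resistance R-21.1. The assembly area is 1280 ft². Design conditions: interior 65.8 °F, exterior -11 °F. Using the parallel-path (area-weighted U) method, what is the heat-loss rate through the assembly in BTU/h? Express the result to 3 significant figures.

U_eff = 0.779/21.1 + 0.221/7.13 = 0.03692 + 0.031 = 0.06792
R_eff = 1/U_eff = 14.72 ft²·°F·h/BTU
Q = 1280 × (65.8 − (-11)) / 14.72 = 6676 BTU/h

6680 BTU/h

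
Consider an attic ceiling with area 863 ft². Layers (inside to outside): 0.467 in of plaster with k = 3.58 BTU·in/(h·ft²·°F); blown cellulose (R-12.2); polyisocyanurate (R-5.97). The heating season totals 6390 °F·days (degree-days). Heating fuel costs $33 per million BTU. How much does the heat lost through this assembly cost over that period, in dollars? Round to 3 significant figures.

0.467/3.58 = 0.1304
R_total = 0.1304 + 12.2 + 5.97 = 18.3 ft²·°F·h/BTU
E = A × HDD × 24 / R = 863 × 6390 × 24 / 18.3 = 7232000 BTU
Cost = 7232000/10⁶ × 33 = $238.7

239 dollars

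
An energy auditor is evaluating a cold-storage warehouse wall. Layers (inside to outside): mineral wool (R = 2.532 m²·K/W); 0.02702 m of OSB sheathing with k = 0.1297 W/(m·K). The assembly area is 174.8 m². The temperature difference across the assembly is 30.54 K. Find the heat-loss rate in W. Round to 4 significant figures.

1948 W

0.02702/0.1297 = 0.20833
R_total = 2.532 + 0.20833 = 2.7403 m²·K/W
Q = A·ΔT/R = 174.8 × 30.54 / 2.7403 = 1948.1 W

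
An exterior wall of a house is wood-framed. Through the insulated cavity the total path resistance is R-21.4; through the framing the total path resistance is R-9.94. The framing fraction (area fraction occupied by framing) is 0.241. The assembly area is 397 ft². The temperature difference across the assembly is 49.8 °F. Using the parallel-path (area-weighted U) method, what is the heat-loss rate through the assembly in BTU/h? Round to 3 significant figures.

1180 BTU/h

U_eff = 0.759/21.4 + 0.241/9.94 = 0.03547 + 0.02425 = 0.05971
R_eff = 1/U_eff = 16.75 ft²·°F·h/BTU
Q = 397 × 49.8 / 16.75 = 1181 BTU/h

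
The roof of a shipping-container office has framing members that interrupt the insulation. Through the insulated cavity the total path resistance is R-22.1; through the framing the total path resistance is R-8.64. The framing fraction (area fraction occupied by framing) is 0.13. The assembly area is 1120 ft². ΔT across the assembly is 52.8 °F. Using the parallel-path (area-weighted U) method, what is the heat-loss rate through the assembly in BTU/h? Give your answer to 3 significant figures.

3220 BTU/h

U_eff = 0.87/22.1 + 0.13/8.64 = 0.03937 + 0.01505 = 0.05441
R_eff = 1/U_eff = 18.38 ft²·°F·h/BTU
Q = 1120 × 52.8 / 18.38 = 3218 BTU/h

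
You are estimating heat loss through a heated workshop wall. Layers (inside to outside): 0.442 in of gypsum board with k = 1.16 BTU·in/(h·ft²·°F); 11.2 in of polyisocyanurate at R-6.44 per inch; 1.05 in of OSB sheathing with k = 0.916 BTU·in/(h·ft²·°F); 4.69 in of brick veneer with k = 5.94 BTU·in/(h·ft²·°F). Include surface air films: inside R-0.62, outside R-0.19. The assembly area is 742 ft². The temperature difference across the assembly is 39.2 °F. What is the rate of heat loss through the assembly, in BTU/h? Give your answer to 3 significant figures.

387 BTU/h

0.442/1.16 = 0.381
11.2 × 6.44 = 72.13
1.05/0.916 = 1.146
4.69/5.94 = 0.7896
R_total = 0.62 + 0.381 + 72.13 + 1.146 + 0.7896 + 0.19 = 75.25 ft²·°F·h/BTU
Q = A·ΔT/R = 742 × 39.2 / 75.25 = 386.5 BTU/h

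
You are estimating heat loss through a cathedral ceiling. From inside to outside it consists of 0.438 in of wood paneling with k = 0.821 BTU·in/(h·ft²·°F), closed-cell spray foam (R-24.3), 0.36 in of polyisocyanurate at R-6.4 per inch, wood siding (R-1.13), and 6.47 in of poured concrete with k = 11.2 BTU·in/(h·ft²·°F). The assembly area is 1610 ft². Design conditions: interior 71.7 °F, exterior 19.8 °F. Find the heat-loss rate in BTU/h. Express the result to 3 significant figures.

2900 BTU/h

0.438/0.821 = 0.5335
0.36 × 6.4 = 2.304
6.47/11.2 = 0.5777
R_total = 0.5335 + 24.3 + 2.304 + 1.13 + 0.5777 = 28.85 ft²·°F·h/BTU
Q = A·ΔT/R = 1610 × (71.7 − 19.8) / 28.85 = 2897 BTU/h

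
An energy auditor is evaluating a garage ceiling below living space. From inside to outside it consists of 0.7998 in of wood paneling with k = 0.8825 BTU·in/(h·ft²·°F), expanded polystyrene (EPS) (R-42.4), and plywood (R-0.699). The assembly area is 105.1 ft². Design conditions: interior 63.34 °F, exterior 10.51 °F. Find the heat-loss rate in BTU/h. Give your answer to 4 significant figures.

0.7998/0.8825 = 0.90629
R_total = 0.90629 + 42.4 + 0.699 = 44.005 ft²·°F·h/BTU
Q = A·ΔT/R = 105.1 × (63.34 − 10.51) / 44.005 = 126.18 BTU/h

126.2 BTU/h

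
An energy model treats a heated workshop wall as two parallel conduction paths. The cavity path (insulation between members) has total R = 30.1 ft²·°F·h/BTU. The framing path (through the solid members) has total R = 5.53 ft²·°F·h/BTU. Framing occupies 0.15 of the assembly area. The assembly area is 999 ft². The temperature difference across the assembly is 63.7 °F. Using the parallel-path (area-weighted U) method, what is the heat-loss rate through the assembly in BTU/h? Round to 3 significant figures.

3520 BTU/h

U_eff = 0.85/30.1 + 0.15/5.53 = 0.02824 + 0.02712 = 0.05536
R_eff = 1/U_eff = 18.06 ft²·°F·h/BTU
Q = 999 × 63.7 / 18.06 = 3523 BTU/h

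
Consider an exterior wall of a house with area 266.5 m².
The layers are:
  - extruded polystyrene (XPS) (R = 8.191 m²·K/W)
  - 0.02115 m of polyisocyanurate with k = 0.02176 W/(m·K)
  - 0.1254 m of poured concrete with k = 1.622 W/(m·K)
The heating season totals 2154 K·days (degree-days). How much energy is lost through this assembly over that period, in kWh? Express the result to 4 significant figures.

1491 kWh

0.02115/0.02176 = 0.97197
0.1254/1.622 = 0.077312
R_total = 8.191 + 0.97197 + 0.077312 = 9.2403 m²·K/W
E = A × HDD × 24 / R / 1000 = 266.5 × 2154 × 24 / 9.2403 / 1000 = 1491 kWh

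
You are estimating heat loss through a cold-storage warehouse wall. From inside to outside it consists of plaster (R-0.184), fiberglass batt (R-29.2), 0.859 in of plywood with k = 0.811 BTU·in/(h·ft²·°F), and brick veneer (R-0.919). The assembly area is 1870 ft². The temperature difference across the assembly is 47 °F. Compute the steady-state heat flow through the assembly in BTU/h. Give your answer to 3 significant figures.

2800 BTU/h

0.859/0.811 = 1.059
R_total = 0.184 + 29.2 + 1.059 + 0.919 = 31.36 ft²·°F·h/BTU
Q = A·ΔT/R = 1870 × 47 / 31.36 = 2802 BTU/h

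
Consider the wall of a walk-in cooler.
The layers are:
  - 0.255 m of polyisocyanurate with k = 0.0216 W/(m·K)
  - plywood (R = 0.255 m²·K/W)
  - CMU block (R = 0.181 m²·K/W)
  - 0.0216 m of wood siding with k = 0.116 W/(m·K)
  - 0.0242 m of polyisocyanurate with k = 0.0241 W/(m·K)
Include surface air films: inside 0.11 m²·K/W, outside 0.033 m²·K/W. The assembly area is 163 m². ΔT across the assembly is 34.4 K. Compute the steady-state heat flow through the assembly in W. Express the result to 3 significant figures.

413 W

0.255/0.0216 = 11.81
0.0216/0.116 = 0.1862
0.0242/0.0241 = 1.004
R_total = 0.11 + 11.81 + 0.255 + 0.181 + 0.1862 + 1.004 + 0.033 = 13.57 m²·K/W
Q = A·ΔT/R = 163 × 34.4 / 13.57 = 413.1 W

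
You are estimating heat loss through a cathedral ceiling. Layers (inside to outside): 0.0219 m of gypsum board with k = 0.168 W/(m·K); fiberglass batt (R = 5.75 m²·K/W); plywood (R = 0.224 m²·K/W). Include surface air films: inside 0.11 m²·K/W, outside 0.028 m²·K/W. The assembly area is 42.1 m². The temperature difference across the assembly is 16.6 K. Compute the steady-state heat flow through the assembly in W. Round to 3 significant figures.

112 W

0.0219/0.168 = 0.1304
R_total = 0.11 + 0.1304 + 5.75 + 0.224 + 0.028 = 6.242 m²·K/W
Q = A·ΔT/R = 42.1 × 16.6 / 6.242 = 112 W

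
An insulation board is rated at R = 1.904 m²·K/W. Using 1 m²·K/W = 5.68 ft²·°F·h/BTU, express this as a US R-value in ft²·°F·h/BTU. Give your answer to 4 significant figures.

10.81 ft²·°F·h/BTU

R_US = 1.904 × 5.68 = 10.815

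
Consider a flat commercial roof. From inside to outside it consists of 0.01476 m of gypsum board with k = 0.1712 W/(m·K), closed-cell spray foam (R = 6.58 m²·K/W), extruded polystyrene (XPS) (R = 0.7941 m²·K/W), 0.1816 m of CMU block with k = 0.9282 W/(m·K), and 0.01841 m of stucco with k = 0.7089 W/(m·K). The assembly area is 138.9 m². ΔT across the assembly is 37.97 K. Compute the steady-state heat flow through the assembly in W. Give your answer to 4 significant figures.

686.6 W

0.01476/0.1712 = 0.086215
0.1816/0.9282 = 0.19565
0.01841/0.7089 = 0.02597
R_total = 0.086215 + 6.58 + 0.7941 + 0.19565 + 0.02597 = 7.6819 m²·K/W
Q = A·ΔT/R = 138.9 × 37.97 / 7.6819 = 686.55 W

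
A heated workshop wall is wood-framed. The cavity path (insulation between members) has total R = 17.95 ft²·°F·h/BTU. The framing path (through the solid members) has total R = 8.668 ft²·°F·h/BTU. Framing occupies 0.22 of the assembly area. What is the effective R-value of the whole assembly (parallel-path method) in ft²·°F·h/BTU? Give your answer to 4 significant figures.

14.53 ft²·°F·h/BTU

U_eff = 0.78/17.95 + 0.22/8.668 = 0.043454 + 0.025381 = 0.068835
R_eff = 1/U_eff = 14.528 ft²·°F·h/BTU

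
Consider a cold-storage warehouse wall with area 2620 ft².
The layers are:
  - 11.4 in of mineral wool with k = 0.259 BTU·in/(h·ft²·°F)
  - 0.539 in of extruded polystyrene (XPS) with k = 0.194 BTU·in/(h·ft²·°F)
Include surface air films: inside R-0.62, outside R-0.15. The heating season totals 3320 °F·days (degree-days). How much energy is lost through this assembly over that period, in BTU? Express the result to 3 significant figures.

4390000 BTU

11.4/0.259 = 44.02
0.539/0.194 = 2.778
R_total = 0.62 + 44.02 + 2.778 + 0.15 = 47.56 ft²·°F·h/BTU
E = A × HDD × 24 / R = 2620 × 3320 × 24 / 47.56 = 4389000 BTU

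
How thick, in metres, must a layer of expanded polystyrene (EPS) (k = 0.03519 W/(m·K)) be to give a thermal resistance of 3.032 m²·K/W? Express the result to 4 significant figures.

L = R·k = 3.032 × 0.03519 = 0.1067 m

0.1067 m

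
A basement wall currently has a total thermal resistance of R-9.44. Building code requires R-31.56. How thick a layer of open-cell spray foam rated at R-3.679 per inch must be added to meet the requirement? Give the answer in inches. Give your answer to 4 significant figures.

ΔR = 31.56 − 9.44 = 22.12 ft²·°F·h/BTU
L = ΔR / (R/in) = 22.12/3.679 = 6.0125 in

6.013 in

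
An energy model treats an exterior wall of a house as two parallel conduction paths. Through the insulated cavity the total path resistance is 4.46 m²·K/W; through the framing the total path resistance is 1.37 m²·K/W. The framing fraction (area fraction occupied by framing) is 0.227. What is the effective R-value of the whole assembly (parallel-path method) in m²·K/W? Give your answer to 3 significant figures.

2.95 m²·K/W

U_eff = 0.773/4.46 + 0.227/1.37 = 0.1733 + 0.1657 = 0.339
R_eff = 1/U_eff = 2.95 m²·K/W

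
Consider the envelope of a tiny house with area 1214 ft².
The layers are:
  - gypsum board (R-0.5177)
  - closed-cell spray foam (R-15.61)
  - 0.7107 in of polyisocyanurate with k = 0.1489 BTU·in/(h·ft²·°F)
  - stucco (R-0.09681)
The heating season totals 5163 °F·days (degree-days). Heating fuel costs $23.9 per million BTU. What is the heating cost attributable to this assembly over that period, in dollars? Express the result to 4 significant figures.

171.2 dollars

0.7107/0.1489 = 4.773
R_total = 0.5177 + 15.61 + 4.773 + 0.09681 = 20.998 ft²·°F·h/BTU
E = A × HDD × 24 / R = 1214 × 5163 × 24 / 20.998 = 7164100 BTU
Cost = 7164100/10⁶ × 23.9 = $171.22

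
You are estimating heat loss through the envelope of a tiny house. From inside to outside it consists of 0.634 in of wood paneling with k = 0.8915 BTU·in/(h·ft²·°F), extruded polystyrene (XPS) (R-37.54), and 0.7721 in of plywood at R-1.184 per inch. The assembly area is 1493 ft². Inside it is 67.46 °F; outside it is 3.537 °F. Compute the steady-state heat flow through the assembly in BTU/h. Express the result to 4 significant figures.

2437 BTU/h

0.634/0.8915 = 0.71116
0.7721 × 1.184 = 0.91417
R_total = 0.71116 + 37.54 + 0.91417 = 39.165 ft²·°F·h/BTU
Q = A·ΔT/R = 1493 × (67.46 − 3.537) / 39.165 = 2436.8 BTU/h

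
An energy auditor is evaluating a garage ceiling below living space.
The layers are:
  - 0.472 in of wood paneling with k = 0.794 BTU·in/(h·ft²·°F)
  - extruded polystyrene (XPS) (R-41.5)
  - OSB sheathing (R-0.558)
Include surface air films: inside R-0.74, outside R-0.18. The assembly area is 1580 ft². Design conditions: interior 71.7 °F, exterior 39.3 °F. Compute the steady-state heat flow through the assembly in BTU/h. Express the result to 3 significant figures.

0.472/0.794 = 0.5945
R_total = 0.74 + 0.5945 + 41.5 + 0.558 + 0.18 = 43.57 ft²·°F·h/BTU
Q = A·ΔT/R = 1580 × (71.7 − 39.3) / 43.57 = 1175 BTU/h

1170 BTU/h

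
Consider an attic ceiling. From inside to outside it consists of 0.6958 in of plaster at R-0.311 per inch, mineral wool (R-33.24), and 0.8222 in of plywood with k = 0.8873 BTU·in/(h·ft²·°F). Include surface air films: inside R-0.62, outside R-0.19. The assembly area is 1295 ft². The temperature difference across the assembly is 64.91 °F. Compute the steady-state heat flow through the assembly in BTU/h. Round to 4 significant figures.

2388 BTU/h

0.6958 × 0.311 = 0.21639
0.8222/0.8873 = 0.92663
R_total = 0.62 + 0.21639 + 33.24 + 0.92663 + 0.19 = 35.193 ft²·°F·h/BTU
Q = A·ΔT/R = 1295 × 64.91 / 35.193 = 2388.5 BTU/h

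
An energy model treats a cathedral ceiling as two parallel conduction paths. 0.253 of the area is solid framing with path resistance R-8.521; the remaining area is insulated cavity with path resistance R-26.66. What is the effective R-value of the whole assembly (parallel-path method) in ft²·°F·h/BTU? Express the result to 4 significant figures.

U_eff = 0.747/26.66 + 0.253/8.521 = 0.02802 + 0.029691 = 0.057711
R_eff = 1/U_eff = 17.328 ft²·°F·h/BTU

17.33 ft²·°F·h/BTU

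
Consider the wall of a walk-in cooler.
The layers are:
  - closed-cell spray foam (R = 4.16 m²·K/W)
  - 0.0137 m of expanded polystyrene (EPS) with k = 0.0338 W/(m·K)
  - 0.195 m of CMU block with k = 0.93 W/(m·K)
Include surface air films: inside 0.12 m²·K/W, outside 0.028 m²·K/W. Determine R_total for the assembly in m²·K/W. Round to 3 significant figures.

4.92 m²·K/W

0.0137/0.0338 = 0.4053
0.195/0.93 = 0.2097
R_total = 0.12 + 4.16 + 0.4053 + 0.2097 + 0.028 = 4.923 m²·K/W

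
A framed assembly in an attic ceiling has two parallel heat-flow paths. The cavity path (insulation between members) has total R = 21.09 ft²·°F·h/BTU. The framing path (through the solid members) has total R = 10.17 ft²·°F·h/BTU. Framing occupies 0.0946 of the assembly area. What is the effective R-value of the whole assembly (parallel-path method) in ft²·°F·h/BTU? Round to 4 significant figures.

U_eff = 0.9054/21.09 + 0.0946/10.17 = 0.04293 + 0.0093019 = 0.052232
R_eff = 1/U_eff = 19.145 ft²·°F·h/BTU

19.15 ft²·°F·h/BTU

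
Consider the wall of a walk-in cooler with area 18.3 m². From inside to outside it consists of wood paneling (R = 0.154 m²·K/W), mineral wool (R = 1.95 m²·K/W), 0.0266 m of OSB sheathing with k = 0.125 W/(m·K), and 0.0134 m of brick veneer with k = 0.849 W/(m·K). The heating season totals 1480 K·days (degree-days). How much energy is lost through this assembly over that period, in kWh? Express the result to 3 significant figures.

0.0266/0.125 = 0.2128
0.0134/0.849 = 0.01578
R_total = 0.154 + 1.95 + 0.2128 + 0.01578 = 2.333 m²·K/W
E = A × HDD × 24 / R / 1000 = 18.3 × 1480 × 24 / 2.333 / 1000 = 278.7 kWh

279 kWh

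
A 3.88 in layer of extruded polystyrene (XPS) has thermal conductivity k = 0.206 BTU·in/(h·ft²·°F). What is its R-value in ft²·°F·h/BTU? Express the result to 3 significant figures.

R = L/k = 3.88/0.206 = 18.83 ft²·°F·h/BTU

18.8 ft²·°F·h/BTU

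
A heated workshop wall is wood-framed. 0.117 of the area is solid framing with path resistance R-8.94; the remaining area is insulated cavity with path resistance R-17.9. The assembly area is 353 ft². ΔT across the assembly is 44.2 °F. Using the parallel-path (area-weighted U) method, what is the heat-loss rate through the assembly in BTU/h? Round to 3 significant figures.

974 BTU/h

U_eff = 0.883/17.9 + 0.117/8.94 = 0.04933 + 0.01309 = 0.06242
R_eff = 1/U_eff = 16.02 ft²·°F·h/BTU
Q = 353 × 44.2 / 16.02 = 973.9 BTU/h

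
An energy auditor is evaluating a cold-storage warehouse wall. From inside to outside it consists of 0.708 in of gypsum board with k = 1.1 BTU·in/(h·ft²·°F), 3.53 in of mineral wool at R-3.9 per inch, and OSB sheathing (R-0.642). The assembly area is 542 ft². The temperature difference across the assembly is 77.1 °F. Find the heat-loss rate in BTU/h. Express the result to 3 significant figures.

0.708/1.1 = 0.6436
3.53 × 3.9 = 13.77
R_total = 0.6436 + 13.77 + 0.642 = 15.05 ft²·°F·h/BTU
Q = A·ΔT/R = 542 × 77.1 / 15.05 = 2776 BTU/h

2780 BTU/h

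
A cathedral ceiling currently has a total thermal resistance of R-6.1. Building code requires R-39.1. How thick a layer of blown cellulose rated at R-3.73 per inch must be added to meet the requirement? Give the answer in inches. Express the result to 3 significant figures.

ΔR = 39.1 − 6.1 = 33 ft²·°F·h/BTU
L = ΔR / (R/in) = 33/3.73 = 8.847 in

8.85 in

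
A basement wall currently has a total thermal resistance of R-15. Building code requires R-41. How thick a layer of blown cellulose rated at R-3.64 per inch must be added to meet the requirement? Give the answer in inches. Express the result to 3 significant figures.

ΔR = 41 − 15 = 26 ft²·°F·h/BTU
L = ΔR / (R/in) = 26/3.64 = 7.143 in

7.14 in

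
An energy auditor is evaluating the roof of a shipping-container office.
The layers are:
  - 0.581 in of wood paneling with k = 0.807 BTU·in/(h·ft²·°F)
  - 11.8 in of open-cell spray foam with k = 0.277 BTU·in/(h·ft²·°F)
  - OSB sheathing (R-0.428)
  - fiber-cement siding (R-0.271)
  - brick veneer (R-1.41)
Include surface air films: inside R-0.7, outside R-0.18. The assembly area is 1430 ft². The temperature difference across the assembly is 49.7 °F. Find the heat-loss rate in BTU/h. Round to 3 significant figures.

0.581/0.807 = 0.72
11.8/0.277 = 42.6
R_total = 0.7 + 0.72 + 42.6 + 0.428 + 0.271 + 1.41 + 0.18 = 46.31 ft²·°F·h/BTU
Q = A·ΔT/R = 1430 × 49.7 / 46.31 = 1535 BTU/h

1530 BTU/h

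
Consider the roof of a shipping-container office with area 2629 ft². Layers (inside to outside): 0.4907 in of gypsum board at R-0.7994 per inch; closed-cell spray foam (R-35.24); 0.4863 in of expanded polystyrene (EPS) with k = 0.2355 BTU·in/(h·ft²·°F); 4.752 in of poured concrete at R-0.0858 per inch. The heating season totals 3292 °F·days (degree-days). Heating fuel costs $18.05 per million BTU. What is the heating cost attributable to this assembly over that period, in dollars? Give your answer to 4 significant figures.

0.4907 × 0.7994 = 0.39227
0.4863/0.2355 = 2.065
4.752 × 0.0858 = 0.40772
R_total = 0.39227 + 35.24 + 2.065 + 0.40772 = 38.105 ft²·°F·h/BTU
E = A × HDD × 24 / R = 2629 × 3292 × 24 / 38.105 = 5451100 BTU
Cost = 5451100/10⁶ × 18.05 = $98.391

98.39 dollars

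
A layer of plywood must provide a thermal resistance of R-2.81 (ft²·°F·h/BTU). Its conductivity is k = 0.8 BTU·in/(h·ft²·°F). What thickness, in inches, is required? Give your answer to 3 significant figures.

L = R × k = 2.81 × 0.8 = 2.248 in

2.25 in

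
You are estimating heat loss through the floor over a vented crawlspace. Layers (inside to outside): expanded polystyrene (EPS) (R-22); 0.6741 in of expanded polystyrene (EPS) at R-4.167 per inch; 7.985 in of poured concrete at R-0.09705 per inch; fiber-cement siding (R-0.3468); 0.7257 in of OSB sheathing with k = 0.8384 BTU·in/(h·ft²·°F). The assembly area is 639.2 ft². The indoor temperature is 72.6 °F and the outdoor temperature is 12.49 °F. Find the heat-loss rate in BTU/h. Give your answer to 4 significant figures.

0.6741 × 4.167 = 2.809
7.985 × 0.09705 = 0.77494
0.7257/0.8384 = 0.86558
R_total = 22 + 2.809 + 0.77494 + 0.3468 + 0.86558 = 26.796 ft²·°F·h/BTU
Q = A·ΔT/R = 639.2 × (72.6 − 12.49) / 26.796 = 1433.9 BTU/h

1434 BTU/h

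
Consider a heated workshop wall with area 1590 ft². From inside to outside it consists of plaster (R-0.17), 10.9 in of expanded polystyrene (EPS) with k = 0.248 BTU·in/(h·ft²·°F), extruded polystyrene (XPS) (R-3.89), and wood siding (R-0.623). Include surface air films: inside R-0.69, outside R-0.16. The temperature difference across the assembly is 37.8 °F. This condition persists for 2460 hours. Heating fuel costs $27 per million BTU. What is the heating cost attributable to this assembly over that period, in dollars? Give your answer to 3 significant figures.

10.9/0.248 = 43.95
R_total = 0.69 + 0.17 + 43.95 + 3.89 + 0.623 + 0.16 = 49.48 ft²·°F·h/BTU
Q = 1590 × 37.8 / 49.48 = 1215 BTU/h
E = 1215 × 2460 = 2988000 BTU
Cost = 2988000/10⁶ × 27 = $80.67

80.7 dollars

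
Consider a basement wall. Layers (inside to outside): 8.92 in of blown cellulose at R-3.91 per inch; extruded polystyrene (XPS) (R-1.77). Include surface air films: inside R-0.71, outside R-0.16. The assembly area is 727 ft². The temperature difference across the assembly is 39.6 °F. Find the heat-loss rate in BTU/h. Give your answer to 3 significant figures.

8.92 × 3.91 = 34.88
R_total = 0.71 + 34.88 + 1.77 + 0.16 = 37.52 ft²·°F·h/BTU
Q = A·ΔT/R = 727 × 39.6 / 37.52 = 767.4 BTU/h

767 BTU/h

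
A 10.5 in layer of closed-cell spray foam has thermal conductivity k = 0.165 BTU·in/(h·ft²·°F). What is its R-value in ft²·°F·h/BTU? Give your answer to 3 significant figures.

63.6 ft²·°F·h/BTU

R = L/k = 10.5/0.165 = 63.64 ft²·°F·h/BTU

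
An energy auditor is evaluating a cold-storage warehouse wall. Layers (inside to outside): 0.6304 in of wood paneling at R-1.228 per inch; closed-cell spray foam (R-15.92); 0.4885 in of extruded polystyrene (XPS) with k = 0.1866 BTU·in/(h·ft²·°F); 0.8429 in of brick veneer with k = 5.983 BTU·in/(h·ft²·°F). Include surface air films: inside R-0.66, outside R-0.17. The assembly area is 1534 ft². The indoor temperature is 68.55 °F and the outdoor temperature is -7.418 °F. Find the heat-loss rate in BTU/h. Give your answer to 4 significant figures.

5745 BTU/h

0.6304 × 1.228 = 0.77413
0.4885/0.1866 = 2.6179
0.8429/5.983 = 0.14088
R_total = 0.66 + 0.77413 + 15.92 + 2.6179 + 0.14088 + 0.17 = 20.283 ft²·°F·h/BTU
Q = A·ΔT/R = 1534 × (68.55 − (-7.418)) / 20.283 = 5745.5 BTU/h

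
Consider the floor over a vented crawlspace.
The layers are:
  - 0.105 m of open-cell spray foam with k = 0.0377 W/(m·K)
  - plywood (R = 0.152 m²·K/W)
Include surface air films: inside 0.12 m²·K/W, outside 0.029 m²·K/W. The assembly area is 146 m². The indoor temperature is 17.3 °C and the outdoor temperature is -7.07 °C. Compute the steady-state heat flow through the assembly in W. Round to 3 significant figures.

1150 W

0.105/0.0377 = 2.785
R_total = 0.12 + 2.785 + 0.152 + 0.029 = 3.086 m²·K/W
Q = A·ΔT/R = 146 × (17.3 − (-7.07)) / 3.086 = 1153 W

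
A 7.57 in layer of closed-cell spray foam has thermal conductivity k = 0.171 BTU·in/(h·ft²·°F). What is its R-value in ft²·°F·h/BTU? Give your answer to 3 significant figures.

44.3 ft²·°F·h/BTU

R = L/k = 7.57/0.171 = 44.27 ft²·°F·h/BTU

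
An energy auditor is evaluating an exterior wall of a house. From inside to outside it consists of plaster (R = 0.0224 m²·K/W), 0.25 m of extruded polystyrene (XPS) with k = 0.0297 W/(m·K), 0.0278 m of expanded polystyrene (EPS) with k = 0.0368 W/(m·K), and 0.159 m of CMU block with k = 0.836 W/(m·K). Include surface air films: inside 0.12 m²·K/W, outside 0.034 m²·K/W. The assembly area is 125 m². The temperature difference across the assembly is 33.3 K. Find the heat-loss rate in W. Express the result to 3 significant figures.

436 W

0.25/0.0297 = 8.418
0.0278/0.0368 = 0.7554
0.159/0.836 = 0.1902
R_total = 0.12 + 0.0224 + 8.418 + 0.7554 + 0.1902 + 0.034 = 9.54 m²·K/W
Q = A·ΔT/R = 125 × 33.3 / 9.54 = 436.3 W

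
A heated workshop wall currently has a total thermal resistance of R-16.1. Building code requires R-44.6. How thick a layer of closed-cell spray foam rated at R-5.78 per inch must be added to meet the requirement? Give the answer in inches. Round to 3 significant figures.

4.93 in

ΔR = 44.6 − 16.1 = 28.5 ft²·°F·h/BTU
L = ΔR / (R/in) = 28.5/5.78 = 4.931 in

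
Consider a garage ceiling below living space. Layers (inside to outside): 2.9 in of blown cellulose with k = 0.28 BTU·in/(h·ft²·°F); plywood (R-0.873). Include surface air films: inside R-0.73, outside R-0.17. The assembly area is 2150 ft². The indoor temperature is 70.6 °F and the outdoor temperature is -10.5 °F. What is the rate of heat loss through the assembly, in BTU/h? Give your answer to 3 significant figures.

2.9/0.28 = 10.36
R_total = 0.73 + 10.36 + 0.873 + 0.17 = 12.13 ft²·°F·h/BTU
Q = A·ΔT/R = 2150 × (70.6 − (-10.5)) / 12.13 = 14370 BTU/h

14400 BTU/h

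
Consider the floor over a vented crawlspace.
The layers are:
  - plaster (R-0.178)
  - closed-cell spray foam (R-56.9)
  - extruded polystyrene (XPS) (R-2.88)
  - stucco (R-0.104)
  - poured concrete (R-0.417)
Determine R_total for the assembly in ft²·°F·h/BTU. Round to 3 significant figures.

R_total = 0.178 + 56.9 + 2.88 + 0.104 + 0.417 = 60.48 ft²·°F·h/BTU

60.5 ft²·°F·h/BTU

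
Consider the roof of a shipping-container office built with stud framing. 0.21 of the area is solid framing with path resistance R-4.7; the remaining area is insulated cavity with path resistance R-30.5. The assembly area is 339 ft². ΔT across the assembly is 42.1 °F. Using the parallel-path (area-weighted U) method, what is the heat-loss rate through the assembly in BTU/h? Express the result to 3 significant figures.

1010 BTU/h

U_eff = 0.79/30.5 + 0.21/4.7 = 0.0259 + 0.04468 = 0.07058
R_eff = 1/U_eff = 14.17 ft²·°F·h/BTU
Q = 339 × 42.1 / 14.17 = 1007 BTU/h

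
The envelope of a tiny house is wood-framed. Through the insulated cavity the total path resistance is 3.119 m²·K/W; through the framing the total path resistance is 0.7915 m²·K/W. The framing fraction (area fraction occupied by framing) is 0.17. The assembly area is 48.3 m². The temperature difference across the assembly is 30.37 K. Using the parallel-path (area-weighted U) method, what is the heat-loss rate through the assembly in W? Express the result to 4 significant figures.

705.4 W

U_eff = 0.83/3.119 + 0.17/0.7915 = 0.26611 + 0.21478 = 0.48089
R_eff = 1/U_eff = 2.0795 m²·K/W
Q = 48.3 × 30.37 / 2.0795 = 705.41 W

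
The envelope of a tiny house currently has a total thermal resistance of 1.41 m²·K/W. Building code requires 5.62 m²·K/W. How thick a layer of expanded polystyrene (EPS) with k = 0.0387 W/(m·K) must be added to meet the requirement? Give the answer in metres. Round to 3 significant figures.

ΔR = 5.62 − 1.41 = 4.21 m²·K/W
L = ΔR × k = 4.21 × 0.0387 = 0.1629 m

0.163 m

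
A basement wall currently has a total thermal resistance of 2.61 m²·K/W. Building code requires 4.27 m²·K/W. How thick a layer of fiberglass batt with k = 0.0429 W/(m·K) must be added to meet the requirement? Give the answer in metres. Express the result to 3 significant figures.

0.0712 m

ΔR = 4.27 − 2.61 = 1.66 m²·K/W
L = ΔR × k = 1.66 × 0.0429 = 0.07121 m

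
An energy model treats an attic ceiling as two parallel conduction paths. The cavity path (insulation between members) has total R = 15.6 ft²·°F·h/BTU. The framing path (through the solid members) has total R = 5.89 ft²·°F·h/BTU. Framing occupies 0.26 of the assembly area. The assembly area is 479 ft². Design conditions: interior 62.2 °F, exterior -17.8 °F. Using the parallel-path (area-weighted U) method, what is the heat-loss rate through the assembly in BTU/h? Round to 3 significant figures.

U_eff = 0.74/15.6 + 0.26/5.89 = 0.04744 + 0.04414 = 0.09158
R_eff = 1/U_eff = 10.92 ft²·°F·h/BTU
Q = 479 × (62.2 − (-17.8)) / 10.92 = 3509 BTU/h

3510 BTU/h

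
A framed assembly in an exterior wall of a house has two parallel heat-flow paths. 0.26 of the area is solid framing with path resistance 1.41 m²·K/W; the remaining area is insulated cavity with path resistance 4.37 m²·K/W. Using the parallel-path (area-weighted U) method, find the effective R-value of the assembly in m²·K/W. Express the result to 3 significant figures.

2.83 m²·K/W

U_eff = 0.74/4.37 + 0.26/1.41 = 0.1693 + 0.1844 = 0.3537
R_eff = 1/U_eff = 2.827 m²·K/W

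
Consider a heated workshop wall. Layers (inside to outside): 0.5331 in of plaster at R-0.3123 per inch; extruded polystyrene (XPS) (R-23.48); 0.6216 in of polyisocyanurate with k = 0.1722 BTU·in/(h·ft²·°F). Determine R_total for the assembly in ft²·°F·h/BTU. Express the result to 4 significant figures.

27.26 ft²·°F·h/BTU

0.5331 × 0.3123 = 0.16649
0.6216/0.1722 = 3.6098
R_total = 0.16649 + 23.48 + 3.6098 = 27.256 ft²·°F·h/BTU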